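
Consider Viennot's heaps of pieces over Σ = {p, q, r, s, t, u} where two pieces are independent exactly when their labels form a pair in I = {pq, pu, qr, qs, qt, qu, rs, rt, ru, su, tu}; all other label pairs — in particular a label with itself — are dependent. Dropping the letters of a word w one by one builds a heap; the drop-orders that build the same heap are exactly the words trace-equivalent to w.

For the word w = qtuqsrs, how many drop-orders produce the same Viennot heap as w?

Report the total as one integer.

#0=q has no predecessor
#1=t has no predecessor
#2=u has no predecessor
#3=q depends on [0:q]
#4=s depends on [1:t]
#5=r has no predecessor
#6=s depends on [4:s]
sources: [0:q, 1:t, 2:u, 5:r]
N(rest) = Σ N(rest − s) over sources s of rest; N(one piece) = 1:
  size 1 → [2]=1  [3]=1  [5]=1  [6]=1
  size 2 → [0,3]=1  [2,3]=2  [2,5]=2  [2,6]=2  [3,5]=2  [3,6]=2  [4,6]=1  [5,6]=2
  size 3 → [0,2,3]=3  [0,3,5]=3  [0,3,6]=3  [1,4,6]=1  [2,3,5]=6  [2,3,6]=6  [2,4,6]=3  [2,5,6]=6  [3,4,6]=3  [3,5,6]=6  [4,5,6]=3
  size 4 → [0,2,3,5]=12  [0,2,3,6]=12  [0,3,4,6]=6  [0,3,5,6]=12  [1,2,4,6]=4  [1,3,4,6]=4  [1,4,5,6]=4  [2,3,4,6]=12  [2,3,5,6]=24  [2,4,5,6]=12  [3,4,5,6]=12
  size 5 → [0,1,3,4,6]=10  [0,2,3,4,6]=30  [0,2,3,5,6]=60  [0,3,4,5,6]=30  [1,2,3,4,6]=20  [1,2,4,5,6]=20  [1,3,4,5,6]=20  [2,3,4,5,6]=60
  first=0(q) contributes 120
  first=1(t) contributes 180
  first=2(u) contributes 60
  first=5(r) contributes 60
|[w]| = 420

420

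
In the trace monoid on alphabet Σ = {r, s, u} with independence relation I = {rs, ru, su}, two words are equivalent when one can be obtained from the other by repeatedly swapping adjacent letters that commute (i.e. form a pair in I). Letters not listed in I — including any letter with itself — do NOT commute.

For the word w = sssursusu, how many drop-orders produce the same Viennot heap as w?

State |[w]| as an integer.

504

drop 0:s onto floor
drop 1:s onto {0:s}
drop 2:s onto {1:s}
drop 3:u onto floor
drop 4:r onto floor
drop 5:s onto {2:s}
drop 6:u onto {3:u}
drop 7:s onto {5:s}
drop 8:u onto {6:u}
ground layer = {0:s, 3:u, 4:r}
drop-orders for the pieces not yet dropped (sum over which currently-grounded one goes next):
  1 to go: {4} 1  {7} 1  {8} 1
  2 to go: {4,7} 2  {4,8} 2  {5,7} 1  {6,8} 1  {7,8} 2
  3 to go: {2,5,7} 1  {3,6,8} 1  {4,5,7} 3  {4,6,8} 3  {4,7,8} 6  {5,7,8} 3  {6,7,8} 3
  4 to go: {1,2,5,7} 1  {2,4,5,7} 4  {2,5,7,8} 4  {3,4,6,8} 4  {3,6,7,8} 4  {4,5,7,8} 12  {4,6,7,8} 12  {5,6,7,8} 6
  5 to go: {0,1,2,5,7} 1  {1,2,4,5,7} 5  {1,2,5,7,8} 5  {2,4,5,7,8} 20  {2,5,6,7,8} 10  {3,4,6,7,8} 20  {3,5,6,7,8} 10  {4,5,6,7,8} 30
  6 to go: {0,1,2,4,5,7} 6  {0,1,2,5,7,8} 6  {1,2,4,5,7,8} 30  {1,2,5,6,7,8} 15  {2,3,5,6,7,8} 20  {2,4,5,6,7,8} 60  {3,4,5,6,7,8} 60
  7 to go: {0,1,2,4,5,7,8} 42  {0,1,2,5,6,7,8} 21  {1,2,3,5,6,7,8} 35  {1,2,4,5,6,7,8} 105  {2,3,4,5,6,7,8} 140
  if 0:s drops first: 280 orders
  if 3:u drops first: 168 orders
  if 4:r drops first: 56 orders
heap linearizations: 504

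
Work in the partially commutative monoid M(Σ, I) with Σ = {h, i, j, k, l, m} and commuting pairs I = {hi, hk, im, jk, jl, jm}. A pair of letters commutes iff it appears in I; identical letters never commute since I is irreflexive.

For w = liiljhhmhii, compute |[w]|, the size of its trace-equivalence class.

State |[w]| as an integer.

0(l) covers ∅
1(i) covers 0:l
2(i) covers 1:i
3(l) covers 2:i
4(j) covers 2:i
5(h) covers 3:l, 4:j
6(h) covers 5:h
7(m) covers 6:h
8(h) covers 7:m
9(i) covers 3:l, 4:j
10(i) covers 9:i
floor of heap: 0:l
completions by unplaced set U, small U first (add the entries for U minus each lowest piece of U):
  |U|=1: {8}:1  {10}:1
  |U|=2: {7,8}:1  {8,10}:2  {9,10}:1
  |U|=3: {6,7,8}:1  {7,8,10}:3  {8,9,10}:3
  |U|=4: {5,6,7,8}:1  {6,7,8,10}:4  {7,8,9,10}:6
  |U|=5: {5,6,7,8,10}:5  {6,7,8,9,10}:10
  |U|=6: {5,6,7,8,9,10}:15
  |U|=7: {3,5,6,7,8,9,10}:15  {4,5,6,7,8,9,10}:15
  |U|=8: {3,4,5,6,7,8,9,10}:30
  |U|=9: {2,3,4,5,6,7,8,9,10}:30
  start at 0(l): 30

30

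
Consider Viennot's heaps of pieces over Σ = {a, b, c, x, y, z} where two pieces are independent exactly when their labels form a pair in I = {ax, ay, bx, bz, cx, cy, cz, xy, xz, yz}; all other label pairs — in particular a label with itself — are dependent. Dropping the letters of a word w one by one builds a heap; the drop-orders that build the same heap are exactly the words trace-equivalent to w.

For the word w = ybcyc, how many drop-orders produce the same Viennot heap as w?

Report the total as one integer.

#0=y has no predecessor
#1=b depends on [0:y]
#2=c depends on [1:b]
#3=y depends on [1:b]
#4=c depends on [2:c]
sources: [0:y]
N(rest) = Σ N(rest − s) over sources s of rest; N(one piece) = 1:
  size 1 → [3]=1  [4]=1
  size 2 → [2,4]=1  [3,4]=2
  size 3 → [2,3,4]=3
  first=0(y) contributes 3

3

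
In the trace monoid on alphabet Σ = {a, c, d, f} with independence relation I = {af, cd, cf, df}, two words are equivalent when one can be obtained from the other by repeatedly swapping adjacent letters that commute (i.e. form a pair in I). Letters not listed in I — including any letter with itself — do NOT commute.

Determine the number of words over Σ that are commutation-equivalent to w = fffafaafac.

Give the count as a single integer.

drop 0:f onto floor
drop 1:f onto {0:f}
drop 2:f onto {1:f}
drop 3:a onto floor
drop 4:f onto {2:f}
drop 5:a onto {3:a}
drop 6:a onto {5:a}
drop 7:f onto {4:f}
drop 8:a onto {6:a}
drop 9:c onto {8:a}
ground layer = {0:f, 3:a}
drop-orders for the pieces not yet dropped (sum over which currently-grounded one goes next):
  1 to go: {7} 1  {9} 1
  2 to go: {4,7} 1  {7,9} 2  {8,9} 1
  3 to go: {2,4,7} 1  {4,7,9} 3  {6,8,9} 1  {7,8,9} 3
  4 to go: {1,2,4,7} 1  {2,4,7,9} 4  {4,7,8,9} 6  {5,6,8,9} 1  {6,7,8,9} 4
  5 to go: {0,1,2,4,7} 1  {1,2,4,7,9} 5  {2,4,7,8,9} 10  {3,5,6,8,9} 1  {4,6,7,8,9} 10  {5,6,7,8,9} 5
  6 to go: {0,1,2,4,7,9} 6  {1,2,4,7,8,9} 15  {2,4,6,7,8,9} 20  {3,5,6,7,8,9} 6  {4,5,6,7,8,9} 15
  7 to go: {0,1,2,4,7,8,9} 21  {1,2,4,6,7,8,9} 35  {2,4,5,6,7,8,9} 35  {3,4,5,6,7,8,9} 21
  8 to go: {0,1,2,4,6,7,8,9} 56  {1,2,4,5,6,7,8,9} 70  {2,3,4,5,6,7,8,9} 56
  if 0:f drops first: 126 orders
  if 3:a drops first: 126 orders
heap linearizations: 252

252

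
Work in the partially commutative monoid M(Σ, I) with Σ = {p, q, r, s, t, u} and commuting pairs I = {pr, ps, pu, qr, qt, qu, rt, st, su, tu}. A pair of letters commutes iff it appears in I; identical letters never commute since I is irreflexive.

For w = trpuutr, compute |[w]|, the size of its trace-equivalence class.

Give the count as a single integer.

35

0(t) covers ∅
1(r) covers ∅
2(p) covers 0:t
3(u) covers 1:r
4(u) covers 3:u
5(t) covers 2:p
6(r) covers 4:u
floor of heap: 0:t, 1:r
completions by unplaced set U, small U first (add the entries for U minus each lowest piece of U):
  |U|=1: {5}:1  {6}:1
  |U|=2: {2,5}:1  {4,6}:1  {5,6}:2
  |U|=3: {0,2,5}:1  {2,5,6}:3  {3,4,6}:1  {4,5,6}:3
  |U|=4: {0,2,5,6}:4  {1,3,4,6}:1  {2,4,5,6}:6  {3,4,5,6}:4
  |U|=5: {0,2,4,5,6}:10  {1,3,4,5,6}:5  {2,3,4,5,6}:10
  start at 0(t): 15
  start at 1(r): 20
sum over floor = 35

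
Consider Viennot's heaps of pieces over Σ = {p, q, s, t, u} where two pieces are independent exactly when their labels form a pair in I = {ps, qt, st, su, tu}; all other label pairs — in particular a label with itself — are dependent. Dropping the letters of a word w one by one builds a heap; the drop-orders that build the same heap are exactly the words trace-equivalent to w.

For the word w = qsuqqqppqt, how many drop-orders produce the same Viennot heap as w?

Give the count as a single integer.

#0=q has no predecessor
#1=s depends on [0:q]
#2=u depends on [0:q]
#3=q depends on [1:s, 2:u]
#4=q depends on [3:q]
#5=q depends on [4:q]
#6=p depends on [5:q]
#7=p depends on [6:p]
#8=q depends on [7:p]
#9=t depends on [7:p]
sources: [0:q]
N(rest) = Σ N(rest − s) over sources s of rest; N(one piece) = 1:
  size 1 → [8]=1  [9]=1
  size 2 → [8,9]=2
  size 3 → [7,8,9]=2
  size 4 → [6,7,8,9]=2
  size 5 → [5,6,7,8,9]=2
  size 6 → [4,5,6,7,8,9]=2
  size 7 → [3,4,5,6,7,8,9]=2
  size 8 → [1,3,4,5,6,7,8,9]=2  [2,3,4,5,6,7,8,9]=2
  first=0(q) contributes 4

4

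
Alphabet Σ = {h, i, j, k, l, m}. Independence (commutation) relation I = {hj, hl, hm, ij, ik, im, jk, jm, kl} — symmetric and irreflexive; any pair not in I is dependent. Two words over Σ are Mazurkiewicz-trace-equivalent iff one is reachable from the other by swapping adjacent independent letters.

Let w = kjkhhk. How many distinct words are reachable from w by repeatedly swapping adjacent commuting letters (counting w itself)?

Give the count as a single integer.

piece 0:k — minimal
piece 1:j — minimal
piece 2:k rests on {0:k}
piece 3:h rests on {2:k}
piece 4:h rests on {3:h}
piece 5:k rests on {4:h}
minimal pieces: {0:k, 1:j}
ways to finish when only these pieces remain (= sum over removing one remaining piece with nothing left below it):
  1 left: {1}→1  {5}→1
  2 left: {1,5}→2  {4,5}→1
  3 left: {1,4,5}→3  {3,4,5}→1
  4 left: {1,3,4,5}→4  {2,3,4,5}→1
  placing 0:k first → 5 extensions
  placing 1:j first → 1 extensions
total linear extensions = 6

6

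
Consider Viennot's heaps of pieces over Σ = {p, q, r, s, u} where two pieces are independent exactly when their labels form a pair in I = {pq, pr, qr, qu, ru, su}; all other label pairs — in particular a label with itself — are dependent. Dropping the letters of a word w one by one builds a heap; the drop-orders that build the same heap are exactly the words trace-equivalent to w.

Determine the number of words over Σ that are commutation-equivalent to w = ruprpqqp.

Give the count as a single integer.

piece 0:r — minimal
piece 1:u — minimal
piece 2:p rests on {1:u}
piece 3:r rests on {0:r}
piece 4:p rests on {2:p}
piece 5:q — minimal
piece 6:q rests on {5:q}
piece 7:p rests on {4:p}
minimal pieces: {0:r, 1:u, 5:q}
ways to finish when only these pieces remain (= sum over removing one remaining piece with nothing left below it):
  1 left: {3}→1  {6}→1  {7}→1
  2 left: {0,3}→1  {3,6}→2  {3,7}→2  {4,7}→1  {5,6}→1  {6,7}→2
  3 left: {0,3,6}→3  {0,3,7}→3  {2,4,7}→1  {3,4,7}→3  {3,5,6}→3  {3,6,7}→6  {4,6,7}→3  {5,6,7}→3
  4 left: {0,3,4,7}→6  {0,3,5,6}→6  {0,3,6,7}→12  {1,2,4,7}→1  {2,3,4,7}→4  {2,4,6,7}→4  {3,4,6,7}→12  {3,5,6,7}→12  {4,5,6,7}→6
  5 left: {0,2,3,4,7}→10  {0,3,4,6,7}→30  {0,3,5,6,7}→30  {1,2,3,4,7}→5  {1,2,4,6,7}→5  {2,3,4,6,7}→20  {2,4,5,6,7}→10  {3,4,5,6,7}→30
  6 left: {0,1,2,3,4,7}→15  {0,2,3,4,6,7}→60  {0,3,4,5,6,7}→90  {1,2,3,4,6,7}→30  {1,2,4,5,6,7}→15  {2,3,4,5,6,7}→60
  placing 0:r first → 105 extensions
  placing 1:u first → 210 extensions
  placing 5:q first → 105 extensions
total linear extensions = 420

420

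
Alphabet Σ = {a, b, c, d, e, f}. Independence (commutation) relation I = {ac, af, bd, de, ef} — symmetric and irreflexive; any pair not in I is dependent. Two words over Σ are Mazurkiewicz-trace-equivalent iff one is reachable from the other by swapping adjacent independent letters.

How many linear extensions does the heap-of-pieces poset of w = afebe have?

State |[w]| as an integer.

#0=a has no predecessor
#1=f has no predecessor
#2=e depends on [0:a]
#3=b depends on [1:f, 2:e]
#4=e depends on [3:b]
sources: [0:a, 1:f]
N(rest) = Σ N(rest − s) over sources s of rest; N(one piece) = 1:
  size 1 → [4]=1
  size 2 → [3,4]=1
  size 3 → [1,3,4]=1  [2,3,4]=1
  first=0(a) contributes 2
  first=1(f) contributes 1
|[w]| = 3

3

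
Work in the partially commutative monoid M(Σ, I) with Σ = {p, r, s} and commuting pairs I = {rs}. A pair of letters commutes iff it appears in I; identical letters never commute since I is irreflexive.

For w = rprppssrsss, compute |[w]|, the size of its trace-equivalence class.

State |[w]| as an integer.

piece 0:r — minimal
piece 1:p rests on {0:r}
piece 2:r rests on {1:p}
piece 3:p rests on {2:r}
piece 4:p rests on {3:p}
piece 5:s rests on {4:p}
piece 6:s rests on {5:s}
piece 7:r rests on {4:p}
piece 8:s rests on {6:s}
piece 9:s rests on {8:s}
piece 10:s rests on {9:s}
minimal pieces: {0:r}
ways to finish when only these pieces remain (= sum over removing one remaining piece with nothing left below it):
  1 left: {7}→1  {10}→1
  2 left: {7,10}→2  {9,10}→1
  3 left: {7,9,10}→3  {8,9,10}→1
  4 left: {6,8,9,10}→1  {7,8,9,10}→4
  5 left: {5,6,8,9,10}→1  {6,7,8,9,10}→5
  6 left: {5,6,7,8,9,10}→6
  7 left: {4,5,6,7,8,9,10}→6
  8 left: {3,4,5,6,7,8,9,10}→6
  9 left: {2,3,4,5,6,7,8,9,10}→6
  placing 0:r first → 6 extensions

6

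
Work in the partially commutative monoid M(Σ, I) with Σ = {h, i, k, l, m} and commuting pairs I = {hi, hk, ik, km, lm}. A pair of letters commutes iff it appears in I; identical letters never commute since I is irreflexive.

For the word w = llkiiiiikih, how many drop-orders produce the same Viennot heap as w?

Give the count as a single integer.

252

#0=l has no predecessor
#1=l depends on [0:l]
#2=k depends on [1:l]
#3=i depends on [1:l]
#4=i depends on [3:i]
#5=i depends on [4:i]
#6=i depends on [5:i]
#7=i depends on [6:i]
#8=k depends on [2:k]
#9=i depends on [7:i]
#10=h depends on [1:l]
sources: [0:l]
N(rest) = Σ N(rest − s) over sources s of rest; N(one piece) = 1:
  size 1 → [8]=1  [9]=1  [10]=1
  size 2 → [2,8]=1  [7,9]=1  [8,9]=2  [8,10]=2  [9,10]=2
  size 3 → [2,8,9]=3  [2,8,10]=3  [6,7,9]=1  [7,8,9]=3  [7,9,10]=3  [8,9,10]=6
  size 4 → [2,7,8,9]=6  [2,8,9,10]=12  [5,6,7,9]=1  [6,7,8,9]=4  [6,7,9,10]=4  [7,8,9,10]=12
  size 5 → [2,6,7,8,9]=10  [2,7,8,9,10]=30  [4,5,6,7,9]=1  [5,6,7,8,9]=5  [5,6,7,9,10]=5  [6,7,8,9,10]=20
  size 6 → [2,5,6,7,8,9]=15  [2,6,7,8,9,10]=60  [3,4,5,6,7,9]=1  [4,5,6,7,8,9]=6  [4,5,6,7,9,10]=6  [5,6,7,8,9,10]=30
  size 7 → [2,4,5,6,7,8,9]=21  [2,5,6,7,8,9,10]=105  [3,4,5,6,7,8,9]=7  [3,4,5,6,7,9,10]=7  [4,5,6,7,8,9,10]=42
  size 8 → [2,3,4,5,6,7,8,9]=28  [2,4,5,6,7,8,9,10]=168  [3,4,5,6,7,8,9,10]=56
  size 9 → [2,3,4,5,6,7,8,9,10]=252
  first=0(l) contributes 252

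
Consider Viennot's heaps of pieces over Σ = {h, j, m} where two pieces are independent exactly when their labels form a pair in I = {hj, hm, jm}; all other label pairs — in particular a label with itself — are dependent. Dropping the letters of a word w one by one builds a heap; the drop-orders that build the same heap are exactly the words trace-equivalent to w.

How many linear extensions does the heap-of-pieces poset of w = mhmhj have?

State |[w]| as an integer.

piece 0:m — minimal
piece 1:h — minimal
piece 2:m rests on {0:m}
piece 3:h rests on {1:h}
piece 4:j — minimal
minimal pieces: {0:m, 1:h, 4:j}
ways to finish when only these pieces remain (= sum over removing one remaining piece with nothing left below it):
  1 left: {2}→1  {3}→1  {4}→1
  2 left: {0,2}→1  {1,3}→1  {2,3}→2  {2,4}→2  {3,4}→2
  3 left: {0,2,3}→3  {0,2,4}→3  {1,2,3}→3  {1,3,4}→3  {2,3,4}→6
  placing 0:m first → 12 extensions
  placing 1:h first → 12 extensions
  placing 4:j first → 6 extensions
total linear extensions = 30

30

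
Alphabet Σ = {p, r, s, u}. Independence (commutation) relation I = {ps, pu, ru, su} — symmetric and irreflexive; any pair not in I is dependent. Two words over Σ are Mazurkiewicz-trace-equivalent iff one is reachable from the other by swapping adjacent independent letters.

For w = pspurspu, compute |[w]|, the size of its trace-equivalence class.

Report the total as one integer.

168

0(p) covers ∅
1(s) covers ∅
2(p) covers 0:p
3(u) covers ∅
4(r) covers 1:s, 2:p
5(s) covers 4:r
6(p) covers 4:r
7(u) covers 3:u
floor of heap: 0:p, 1:s, 3:u
completions by unplaced set U, small U first (add the entries for U minus each lowest piece of U):
  |U|=1: {5}:1  {6}:1  {7}:1
  |U|=2: {3,7}:1  {5,6}:2  {5,7}:2  {6,7}:2
  |U|=3: {3,5,7}:3  {3,6,7}:3  {4,5,6}:2  {5,6,7}:6
  |U|=4: {1,4,5,6}:2  {2,4,5,6}:2  {3,5,6,7}:12  {4,5,6,7}:8
  |U|=5: {0,2,4,5,6}:2  {1,2,4,5,6}:4  {1,4,5,6,7}:10  {2,4,5,6,7}:10  {3,4,5,6,7}:20
  |U|=6: {0,1,2,4,5,6}:6  {0,2,4,5,6,7}:12  {1,2,4,5,6,7}:24  {1,3,4,5,6,7}:30  {2,3,4,5,6,7}:30
  start at 0(p): 84
  start at 1(s): 42
  start at 3(u): 42
sum over floor = 168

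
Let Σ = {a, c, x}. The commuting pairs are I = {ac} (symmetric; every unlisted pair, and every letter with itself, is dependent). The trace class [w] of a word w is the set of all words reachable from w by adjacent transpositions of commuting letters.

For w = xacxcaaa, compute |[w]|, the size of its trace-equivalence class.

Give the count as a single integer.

8

piece 0:x — minimal
piece 1:a rests on {0:x}
piece 2:c rests on {0:x}
piece 3:x rests on {1:a, 2:c}
piece 4:c rests on {3:x}
piece 5:a rests on {3:x}
piece 6:a rests on {5:a}
piece 7:a rests on {6:a}
minimal pieces: {0:x}
ways to finish when only these pieces remain (= sum over removing one remaining piece with nothing left below it):
  1 left: {4}→1  {7}→1
  2 left: {4,7}→2  {6,7}→1
  3 left: {4,6,7}→3  {5,6,7}→1
  4 left: {4,5,6,7}→4
  5 left: {3,4,5,6,7}→4
  6 left: {1,3,4,5,6,7}→4  {2,3,4,5,6,7}→4
  placing 0:x first → 8 extensions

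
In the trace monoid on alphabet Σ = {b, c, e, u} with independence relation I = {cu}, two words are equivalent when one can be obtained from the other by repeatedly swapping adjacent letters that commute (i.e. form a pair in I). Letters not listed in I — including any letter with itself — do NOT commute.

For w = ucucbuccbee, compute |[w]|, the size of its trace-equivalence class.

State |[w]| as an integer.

#0=u has no predecessor
#1=c has no predecessor
#2=u depends on [0:u]
#3=c depends on [1:c]
#4=b depends on [2:u, 3:c]
#5=u depends on [4:b]
#6=c depends on [4:b]
#7=c depends on [6:c]
#8=b depends on [5:u, 7:c]
#9=e depends on [8:b]
#10=e depends on [9:e]
sources: [0:u, 1:c]
N(rest) = Σ N(rest − s) over sources s of rest; N(one piece) = 1:
  size 1 → [10]=1
  size 2 → [9,10]=1
  size 3 → [8,9,10]=1
  size 4 → [5,8,9,10]=1  [7,8,9,10]=1
  size 5 → [5,7,8,9,10]=2  [6,7,8,9,10]=1
  size 6 → [5,6,7,8,9,10]=3
  size 7 → [4,5,6,7,8,9,10]=3
  size 8 → [2,4,5,6,7,8,9,10]=3  [3,4,5,6,7,8,9,10]=3
  size 9 → [0,2,4,5,6,7,8,9,10]=3  [1,3,4,5,6,7,8,9,10]=3  [2,3,4,5,6,7,8,9,10]=6
  first=0(u) contributes 9
  first=1(c) contributes 9
|[w]| = 18

18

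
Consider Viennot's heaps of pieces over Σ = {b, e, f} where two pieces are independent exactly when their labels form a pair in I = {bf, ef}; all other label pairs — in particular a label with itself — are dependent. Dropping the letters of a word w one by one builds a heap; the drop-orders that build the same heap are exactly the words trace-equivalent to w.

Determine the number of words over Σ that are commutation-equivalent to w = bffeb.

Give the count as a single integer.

0(b) covers ∅
1(f) covers ∅
2(f) covers 1:f
3(e) covers 0:b
4(b) covers 3:e
floor of heap: 0:b, 1:f
completions by unplaced set U, small U first (add the entries for U minus each lowest piece of U):
  |U|=1: {2}:1  {4}:1
  |U|=2: {1,2}:1  {2,4}:2  {3,4}:1
  |U|=3: {0,3,4}:1  {1,2,4}:3  {2,3,4}:3
  start at 0(b): 6
  start at 1(f): 4
sum over floor = 10

10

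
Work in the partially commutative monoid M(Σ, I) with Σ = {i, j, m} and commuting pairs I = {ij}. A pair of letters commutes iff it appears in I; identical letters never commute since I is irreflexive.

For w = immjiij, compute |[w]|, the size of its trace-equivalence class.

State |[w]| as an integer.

drop 0:i onto floor
drop 1:m onto {0:i}
drop 2:m onto {1:m}
drop 3:j onto {2:m}
drop 4:i onto {2:m}
drop 5:i onto {4:i}
drop 6:j onto {3:j}
ground layer = {0:i}
drop-orders for the pieces not yet dropped (sum over which currently-grounded one goes next):
  1 to go: {5} 1  {6} 1
  2 to go: {3,6} 1  {4,5} 1  {5,6} 2
  3 to go: {3,5,6} 3  {4,5,6} 3
  4 to go: {3,4,5,6} 6
  5 to go: {2,3,4,5,6} 6
  if 0:i drops first: 6 orders

6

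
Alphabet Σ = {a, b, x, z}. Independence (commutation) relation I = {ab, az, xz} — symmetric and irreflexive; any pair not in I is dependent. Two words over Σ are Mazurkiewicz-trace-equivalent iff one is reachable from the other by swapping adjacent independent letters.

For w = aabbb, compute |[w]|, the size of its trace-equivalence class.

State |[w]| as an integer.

0(a) covers ∅
1(a) covers 0:a
2(b) covers ∅
3(b) covers 2:b
4(b) covers 3:b
floor of heap: 0:a, 2:b
completions by unplaced set U, small U first (add the entries for U minus each lowest piece of U):
  |U|=1: {1}:1  {4}:1
  |U|=2: {0,1}:1  {1,4}:2  {3,4}:1
  |U|=3: {0,1,4}:3  {1,3,4}:3  {2,3,4}:1
  start at 0(a): 4
  start at 2(b): 6
sum over floor = 10

10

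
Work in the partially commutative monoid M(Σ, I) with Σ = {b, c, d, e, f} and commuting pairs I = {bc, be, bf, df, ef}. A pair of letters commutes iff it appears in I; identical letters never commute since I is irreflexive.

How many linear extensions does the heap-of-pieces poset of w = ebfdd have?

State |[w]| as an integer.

drop 0:e onto floor
drop 1:b onto floor
drop 2:f onto floor
drop 3:d onto {0:e, 1:b}
drop 4:d onto {3:d}
ground layer = {0:e, 1:b, 2:f}
drop-orders for the pieces not yet dropped (sum over which currently-grounded one goes next):
  1 to go: {2} 1  {4} 1
  2 to go: {2,4} 2  {3,4} 1
  3 to go: {0,3,4} 1  {1,3,4} 1  {2,3,4} 3
  if 0:e drops first: 4 orders
  if 1:b drops first: 4 orders
  if 2:f drops first: 2 orders
heap linearizations: 10

10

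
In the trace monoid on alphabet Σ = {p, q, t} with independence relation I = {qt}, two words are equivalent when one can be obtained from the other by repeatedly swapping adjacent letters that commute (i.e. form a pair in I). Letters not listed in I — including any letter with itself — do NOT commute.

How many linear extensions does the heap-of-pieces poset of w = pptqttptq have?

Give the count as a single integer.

#0=p has no predecessor
#1=p depends on [0:p]
#2=t depends on [1:p]
#3=q depends on [1:p]
#4=t depends on [2:t]
#5=t depends on [4:t]
#6=p depends on [3:q, 5:t]
#7=t depends on [6:p]
#8=q depends on [6:p]
sources: [0:p]
N(rest) = Σ N(rest − s) over sources s of rest; N(one piece) = 1:
  size 1 → [7]=1  [8]=1
  size 2 → [7,8]=2
  size 3 → [6,7,8]=2
  size 4 → [3,6,7,8]=2  [5,6,7,8]=2
  size 5 → [3,5,6,7,8]=4  [4,5,6,7,8]=2
  size 6 → [2,4,5,6,7,8]=2  [3,4,5,6,7,8]=6
  size 7 → [2,3,4,5,6,7,8]=8
  first=0(p) contributes 8

8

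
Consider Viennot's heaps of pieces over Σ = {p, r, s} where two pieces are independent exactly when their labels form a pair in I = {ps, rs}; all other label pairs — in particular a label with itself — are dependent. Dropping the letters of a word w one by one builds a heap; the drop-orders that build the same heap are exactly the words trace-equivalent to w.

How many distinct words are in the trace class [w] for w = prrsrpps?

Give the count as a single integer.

28

0(p) covers ∅
1(r) covers 0:p
2(r) covers 1:r
3(s) covers ∅
4(r) covers 2:r
5(p) covers 4:r
6(p) covers 5:p
7(s) covers 3:s
floor of heap: 0:p, 3:s
completions by unplaced set U, small U first (add the entries for U minus each lowest piece of U):
  |U|=1: {6}:1  {7}:1
  |U|=2: {3,7}:1  {5,6}:1  {6,7}:2
  |U|=3: {3,6,7}:3  {4,5,6}:1  {5,6,7}:3
  |U|=4: {2,4,5,6}:1  {3,5,6,7}:6  {4,5,6,7}:4
  |U|=5: {1,2,4,5,6}:1  {2,4,5,6,7}:5  {3,4,5,6,7}:10
  |U|=6: {0,1,2,4,5,6}:1  {1,2,4,5,6,7}:6  {2,3,4,5,6,7}:15
  start at 0(p): 21
  start at 3(s): 7
sum over floor = 28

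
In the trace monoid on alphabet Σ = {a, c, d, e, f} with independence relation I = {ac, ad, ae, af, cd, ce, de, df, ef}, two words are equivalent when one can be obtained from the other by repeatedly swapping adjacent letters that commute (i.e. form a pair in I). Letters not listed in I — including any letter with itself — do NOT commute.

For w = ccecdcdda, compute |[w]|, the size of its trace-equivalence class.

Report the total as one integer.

2520

#0=c has no predecessor
#1=c depends on [0:c]
#2=e has no predecessor
#3=c depends on [1:c]
#4=d has no predecessor
#5=c depends on [3:c]
#6=d depends on [4:d]
#7=d depends on [6:d]
#8=a has no predecessor
sources: [0:c, 2:e, 4:d, 8:a]
N(rest) = Σ N(rest − s) over sources s of rest; N(one piece) = 1:
  size 1 → [2]=1  [5]=1  [7]=1  [8]=1
  size 2 → [2,5]=2  [2,7]=2  [2,8]=2  [3,5]=1  [5,7]=2  [5,8]=2  [6,7]=1  [7,8]=2
  size 3 → [1,3,5]=1  [2,3,5]=3  [2,5,7]=6  [2,5,8]=6  [2,6,7]=3  [2,7,8]=6  [3,5,7]=3  [3,5,8]=3  [4,6,7]=1  [5,6,7]=3  [5,7,8]=6  [6,7,8]=3
  size 4 → [0,1,3,5]=1  [1,2,3,5]=4  [1,3,5,7]=4  [1,3,5,8]=4  [2,3,5,7]=12  [2,3,5,8]=12  [2,4,6,7]=4  [2,5,6,7]=12  [2,5,7,8]=24  [2,6,7,8]=12  [3,5,6,7]=6  [3,5,7,8]=12  [4,5,6,7]=4  [4,6,7,8]=4  [5,6,7,8]=12
  size 5 → [0,1,2,3,5]=5  [0,1,3,5,7]=5  [0,1,3,5,8]=5  [1,2,3,5,7]=20  [1,2,3,5,8]=20  [1,3,5,6,7]=10  [1,3,5,7,8]=20  [2,3,5,6,7]=30  [2,3,5,7,8]=60  [2,4,5,6,7]=20  [2,4,6,7,8]=20  [2,5,6,7,8]=60  [3,4,5,6,7]=10  [3,5,6,7,8]=30  [4,5,6,7,8]=20
  size 6 → [0,1,2,3,5,7]=30  [0,1,2,3,5,8]=30  [0,1,3,5,6,7]=15  [0,1,3,5,7,8]=30  [1,2,3,5,6,7]=60  [1,2,3,5,7,8]=120  [1,3,4,5,6,7]=20  [1,3,5,6,7,8]=60  [2,3,4,5,6,7]=60  [2,3,5,6,7,8]=180  [2,4,5,6,7,8]=120  [3,4,5,6,7,8]=60
  size 7 → [0,1,2,3,5,6,7]=105  [0,1,2,3,5,7,8]=210  [0,1,3,4,5,6,7]=35  [0,1,3,5,6,7,8]=105  [1,2,3,4,5,6,7]=140  [1,2,3,5,6,7,8]=420  [1,3,4,5,6,7,8]=140  [2,3,4,5,6,7,8]=420
  first=0(c) contributes 1120
  first=2(e) contributes 280
  first=4(d) contributes 840
  first=8(a) contributes 280
|[w]| = 2520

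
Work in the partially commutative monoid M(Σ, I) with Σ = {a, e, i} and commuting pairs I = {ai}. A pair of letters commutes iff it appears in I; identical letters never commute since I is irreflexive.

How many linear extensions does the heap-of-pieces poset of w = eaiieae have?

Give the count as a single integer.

drop 0:e onto floor
drop 1:a onto {0:e}
drop 2:i onto {0:e}
drop 3:i onto {2:i}
drop 4:e onto {1:a, 3:i}
drop 5:a onto {4:e}
drop 6:e onto {5:a}
ground layer = {0:e}
drop-orders for the pieces not yet dropped (sum over which currently-grounded one goes next):
  1 to go: {6} 1
  2 to go: {5,6} 1
  3 to go: {4,5,6} 1
  4 to go: {1,4,5,6} 1  {3,4,5,6} 1
  5 to go: {1,3,4,5,6} 2  {2,3,4,5,6} 1
  if 0:e drops first: 3 orders

3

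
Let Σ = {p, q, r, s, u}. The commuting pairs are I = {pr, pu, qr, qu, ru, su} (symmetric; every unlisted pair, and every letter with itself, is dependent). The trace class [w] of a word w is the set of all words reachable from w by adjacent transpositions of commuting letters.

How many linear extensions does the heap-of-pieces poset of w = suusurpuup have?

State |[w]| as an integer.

756

#0=s has no predecessor
#1=u has no predecessor
#2=u depends on [1:u]
#3=s depends on [0:s]
#4=u depends on [2:u]
#5=r depends on [3:s]
#6=p depends on [3:s]
#7=u depends on [4:u]
#8=u depends on [7:u]
#9=p depends on [6:p]
sources: [0:s, 1:u]
N(rest) = Σ N(rest − s) over sources s of rest; N(one piece) = 1:
  size 1 → [5]=1  [8]=1  [9]=1
  size 2 → [5,8]=2  [5,9]=2  [6,9]=1  [7,8]=1  [8,9]=2
  size 3 → [4,7,8]=1  [5,6,9]=3  [5,7,8]=3  [5,8,9]=6  [6,8,9]=3  [7,8,9]=3
  size 4 → [2,4,7,8]=1  [3,5,6,9]=3  [4,5,7,8]=4  [4,7,8,9]=4  [5,6,8,9]=12  [5,7,8,9]=12  [6,7,8,9]=6
  size 5 → [0,3,5,6,9]=3  [1,2,4,7,8]=1  [2,4,5,7,8]=5  [2,4,7,8,9]=5  [3,5,6,8,9]=15  [4,5,7,8,9]=20  [4,6,7,8,9]=10  [5,6,7,8,9]=30
  size 6 → [0,3,5,6,8,9]=18  [1,2,4,5,7,8]=6  [1,2,4,7,8,9]=6  [2,4,5,7,8,9]=30  [2,4,6,7,8,9]=15  [3,5,6,7,8,9]=45  [4,5,6,7,8,9]=60
  size 7 → [0,3,5,6,7,8,9]=63  [1,2,4,5,7,8,9]=42  [1,2,4,6,7,8,9]=21  [2,4,5,6,7,8,9]=105  [3,4,5,6,7,8,9]=105
  size 8 → [0,3,4,5,6,7,8,9]=168  [1,2,4,5,6,7,8,9]=168  [2,3,4,5,6,7,8,9]=210
  first=0(s) contributes 378
  first=1(u) contributes 378
|[w]| = 756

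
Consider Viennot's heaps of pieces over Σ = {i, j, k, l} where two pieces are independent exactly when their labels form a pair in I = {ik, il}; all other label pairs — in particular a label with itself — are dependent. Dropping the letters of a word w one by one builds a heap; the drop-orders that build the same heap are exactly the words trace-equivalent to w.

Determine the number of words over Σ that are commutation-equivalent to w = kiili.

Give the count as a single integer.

0(k) covers ∅
1(i) covers ∅
2(i) covers 1:i
3(l) covers 0:k
4(i) covers 2:i
floor of heap: 0:k, 1:i
completions by unplaced set U, small U first (add the entries for U minus each lowest piece of U):
  |U|=1: {3}:1  {4}:1
  |U|=2: {0,3}:1  {2,4}:1  {3,4}:2
  |U|=3: {0,3,4}:3  {1,2,4}:1  {2,3,4}:3
  start at 0(k): 4
  start at 1(i): 6
sum over floor = 10

10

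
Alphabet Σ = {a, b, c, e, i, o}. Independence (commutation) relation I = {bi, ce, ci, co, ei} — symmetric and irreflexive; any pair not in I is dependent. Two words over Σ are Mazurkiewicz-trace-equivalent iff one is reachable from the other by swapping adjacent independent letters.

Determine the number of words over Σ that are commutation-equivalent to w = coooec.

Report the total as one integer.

15

piece 0:c — minimal
piece 1:o — minimal
piece 2:o rests on {1:o}
piece 3:o rests on {2:o}
piece 4:e rests on {3:o}
piece 5:c rests on {0:c}
minimal pieces: {0:c, 1:o}
ways to finish when only these pieces remain (= sum over removing one remaining piece with nothing left below it):
  1 left: {4}→1  {5}→1
  2 left: {0,5}→1  {3,4}→1  {4,5}→2
  3 left: {0,4,5}→3  {2,3,4}→1  {3,4,5}→3
  4 left: {0,3,4,5}→6  {1,2,3,4}→1  {2,3,4,5}→4
  placing 0:c first → 5 extensions
  placing 1:o first → 10 extensions
total linear extensions = 15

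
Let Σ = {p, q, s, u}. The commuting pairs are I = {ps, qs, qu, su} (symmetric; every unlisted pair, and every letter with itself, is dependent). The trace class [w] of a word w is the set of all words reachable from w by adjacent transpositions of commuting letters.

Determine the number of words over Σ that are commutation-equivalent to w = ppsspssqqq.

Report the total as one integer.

piece 0:p — minimal
piece 1:p rests on {0:p}
piece 2:s — minimal
piece 3:s rests on {2:s}
piece 4:p rests on {1:p}
piece 5:s rests on {3:s}
piece 6:s rests on {5:s}
piece 7:q rests on {4:p}
piece 8:q rests on {7:q}
piece 9:q rests on {8:q}
minimal pieces: {0:p, 2:s}
ways to finish when only these pieces remain (= sum over removing one remaining piece with nothing left below it):
  1 left: {6}→1  {9}→1
  2 left: {5,6}→1  {6,9}→2  {8,9}→1
  3 left: {3,5,6}→1  {5,6,9}→3  {6,8,9}→3  {7,8,9}→1
  4 left: {2,3,5,6}→1  {3,5,6,9}→4  {4,7,8,9}→1  {5,6,8,9}→6  {6,7,8,9}→4
  5 left: {1,4,7,8,9}→1  {2,3,5,6,9}→5  {3,5,6,8,9}→10  {4,6,7,8,9}→5  {5,6,7,8,9}→10
  6 left: {0,1,4,7,8,9}→1  {1,4,6,7,8,9}→6  {2,3,5,6,8,9}→15  {3,5,6,7,8,9}→20  {4,5,6,7,8,9}→15
  7 left: {0,1,4,6,7,8,9}→7  {1,4,5,6,7,8,9}→21  {2,3,5,6,7,8,9}→35  {3,4,5,6,7,8,9}→35
  8 left: {0,1,4,5,6,7,8,9}→28  {1,3,4,5,6,7,8,9}→56  {2,3,4,5,6,7,8,9}→70
  placing 0:p first → 126 extensions
  placing 2:s first → 84 extensions
total linear extensions = 210

210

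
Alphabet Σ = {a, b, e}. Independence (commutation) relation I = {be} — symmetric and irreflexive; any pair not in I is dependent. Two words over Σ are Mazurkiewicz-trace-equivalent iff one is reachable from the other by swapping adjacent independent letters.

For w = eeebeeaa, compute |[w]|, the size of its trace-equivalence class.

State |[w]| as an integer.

#0=e has no predecessor
#1=e depends on [0:e]
#2=e depends on [1:e]
#3=b has no predecessor
#4=e depends on [2:e]
#5=e depends on [4:e]
#6=a depends on [3:b, 5:e]
#7=a depends on [6:a]
sources: [0:e, 3:b]
N(rest) = Σ N(rest − s) over sources s of rest; N(one piece) = 1:
  size 1 → [7]=1
  size 2 → [6,7]=1
  size 3 → [3,6,7]=1  [5,6,7]=1
  size 4 → [3,5,6,7]=2  [4,5,6,7]=1
  size 5 → [2,4,5,6,7]=1  [3,4,5,6,7]=3
  size 6 → [1,2,4,5,6,7]=1  [2,3,4,5,6,7]=4
  first=0(e) contributes 5
  first=3(b) contributes 1
|[w]| = 6

6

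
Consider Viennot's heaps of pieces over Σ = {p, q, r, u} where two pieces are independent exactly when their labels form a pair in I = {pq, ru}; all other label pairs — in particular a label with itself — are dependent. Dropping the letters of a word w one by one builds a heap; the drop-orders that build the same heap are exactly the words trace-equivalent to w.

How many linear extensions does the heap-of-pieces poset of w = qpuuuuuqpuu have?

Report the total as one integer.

4

#0=q has no predecessor
#1=p has no predecessor
#2=u depends on [0:q, 1:p]
#3=u depends on [2:u]
#4=u depends on [3:u]
#5=u depends on [4:u]
#6=u depends on [5:u]
#7=q depends on [6:u]
#8=p depends on [6:u]
#9=u depends on [7:q, 8:p]
#10=u depends on [9:u]
sources: [0:q, 1:p]
N(rest) = Σ N(rest − s) over sources s of rest; N(one piece) = 1:
  size 1 → [10]=1
  size 2 → [9,10]=1
  size 3 → [7,9,10]=1  [8,9,10]=1
  size 4 → [7,8,9,10]=2
  size 5 → [6,7,8,9,10]=2
  size 6 → [5,6,7,8,9,10]=2
  size 7 → [4,5,6,7,8,9,10]=2
  size 8 → [3,4,5,6,7,8,9,10]=2
  size 9 → [2,3,4,5,6,7,8,9,10]=2
  first=0(q) contributes 2
  first=1(p) contributes 2
|[w]| = 4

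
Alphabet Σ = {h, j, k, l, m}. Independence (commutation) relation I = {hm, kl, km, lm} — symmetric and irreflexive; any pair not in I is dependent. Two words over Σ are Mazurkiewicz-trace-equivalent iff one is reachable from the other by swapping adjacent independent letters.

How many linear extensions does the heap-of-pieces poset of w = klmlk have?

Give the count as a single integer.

drop 0:k onto floor
drop 1:l onto floor
drop 2:m onto floor
drop 3:l onto {1:l}
drop 4:k onto {0:k}
ground layer = {0:k, 1:l, 2:m}
drop-orders for the pieces not yet dropped (sum over which currently-grounded one goes next):
  1 to go: {2} 1  {3} 1  {4} 1
  2 to go: {0,4} 1  {1,3} 1  {2,3} 2  {2,4} 2  {3,4} 2
  3 to go: {0,2,4} 3  {0,3,4} 3  {1,2,3} 3  {1,3,4} 3  {2,3,4} 6
  if 0:k drops first: 12 orders
  if 1:l drops first: 12 orders
  if 2:m drops first: 6 orders
heap linearizations: 30

30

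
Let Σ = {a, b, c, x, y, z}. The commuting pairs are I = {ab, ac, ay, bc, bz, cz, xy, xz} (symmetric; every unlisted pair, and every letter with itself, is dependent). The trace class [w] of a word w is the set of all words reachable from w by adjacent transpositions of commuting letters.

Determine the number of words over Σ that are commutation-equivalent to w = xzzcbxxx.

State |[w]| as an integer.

56

0(x) covers ∅
1(z) covers ∅
2(z) covers 1:z
3(c) covers 0:x
4(b) covers 0:x
5(x) covers 3:c, 4:b
6(x) covers 5:x
7(x) covers 6:x
floor of heap: 0:x, 1:z
completions by unplaced set U, small U first (add the entries for U minus each lowest piece of U):
  |U|=1: {2}:1  {7}:1
  |U|=2: {1,2}:1  {2,7}:2  {6,7}:1
  |U|=3: {1,2,7}:3  {2,6,7}:3  {5,6,7}:1
  |U|=4: {1,2,6,7}:6  {2,5,6,7}:4  {3,5,6,7}:1  {4,5,6,7}:1
  |U|=5: {1,2,5,6,7}:10  {2,3,5,6,7}:5  {2,4,5,6,7}:5  {3,4,5,6,7}:2
  |U|=6: {0,3,4,5,6,7}:2  {1,2,3,5,6,7}:15  {1,2,4,5,6,7}:15  {2,3,4,5,6,7}:12
  start at 0(x): 42
  start at 1(z): 14
sum over floor = 56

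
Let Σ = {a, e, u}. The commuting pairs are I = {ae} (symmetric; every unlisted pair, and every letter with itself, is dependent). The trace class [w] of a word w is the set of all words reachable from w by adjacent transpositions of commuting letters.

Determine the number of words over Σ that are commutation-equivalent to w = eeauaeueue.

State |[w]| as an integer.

6

0(e) covers ∅
1(e) covers 0:e
2(a) covers ∅
3(u) covers 1:e, 2:a
4(a) covers 3:u
5(e) covers 3:u
6(u) covers 4:a, 5:e
7(e) covers 6:u
8(u) covers 7:e
9(e) covers 8:u
floor of heap: 0:e, 2:a
completions by unplaced set U, small U first (add the entries for U minus each lowest piece of U):
  |U|=1: {9}:1
  |U|=2: {8,9}:1
  |U|=3: {7,8,9}:1
  |U|=4: {6,7,8,9}:1
  |U|=5: {4,6,7,8,9}:1  {5,6,7,8,9}:1
  |U|=6: {4,5,6,7,8,9}:2
  |U|=7: {3,4,5,6,7,8,9}:2
  |U|=8: {1,3,4,5,6,7,8,9}:2  {2,3,4,5,6,7,8,9}:2
  start at 0(e): 4
  start at 2(a): 2
sum over floor = 6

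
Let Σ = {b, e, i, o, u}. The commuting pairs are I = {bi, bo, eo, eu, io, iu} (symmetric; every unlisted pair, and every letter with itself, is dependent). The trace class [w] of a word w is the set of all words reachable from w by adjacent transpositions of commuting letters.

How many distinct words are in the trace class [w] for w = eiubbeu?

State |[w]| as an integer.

16

0(e) covers ∅
1(i) covers 0:e
2(u) covers ∅
3(b) covers 0:e, 2:u
4(b) covers 3:b
5(e) covers 1:i, 4:b
6(u) covers 4:b
floor of heap: 0:e, 2:u
completions by unplaced set U, small U first (add the entries for U minus each lowest piece of U):
  |U|=1: {5}:1  {6}:1
  |U|=2: {1,5}:1  {5,6}:2
  |U|=3: {1,5,6}:3  {4,5,6}:2
  |U|=4: {1,4,5,6}:5  {3,4,5,6}:2
  |U|=5: {1,3,4,5,6}:7  {2,3,4,5,6}:2
  start at 0(e): 9
  start at 2(u): 7
sum over floor = 16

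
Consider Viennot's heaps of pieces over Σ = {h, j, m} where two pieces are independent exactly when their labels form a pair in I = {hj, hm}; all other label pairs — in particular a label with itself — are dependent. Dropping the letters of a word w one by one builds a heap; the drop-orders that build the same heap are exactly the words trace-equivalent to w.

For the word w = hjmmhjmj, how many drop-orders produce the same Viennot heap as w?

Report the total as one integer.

piece 0:h — minimal
piece 1:j — minimal
piece 2:m rests on {1:j}
piece 3:m rests on {2:m}
piece 4:h rests on {0:h}
piece 5:j rests on {3:m}
piece 6:m rests on {5:j}
piece 7:j rests on {6:m}
minimal pieces: {0:h, 1:j}
ways to finish when only these pieces remain (= sum over removing one remaining piece with nothing left below it):
  1 left: {4}→1  {7}→1
  2 left: {0,4}→1  {4,7}→2  {6,7}→1
  3 left: {0,4,7}→3  {4,6,7}→3  {5,6,7}→1
  4 left: {0,4,6,7}→6  {3,5,6,7}→1  {4,5,6,7}→4
  5 left: {0,4,5,6,7}→10  {2,3,5,6,7}→1  {3,4,5,6,7}→5
  6 left: {0,3,4,5,6,7}→15  {1,2,3,5,6,7}→1  {2,3,4,5,6,7}→6
  placing 0:h first → 7 extensions
  placing 1:j first → 21 extensions
total linear extensions = 28

28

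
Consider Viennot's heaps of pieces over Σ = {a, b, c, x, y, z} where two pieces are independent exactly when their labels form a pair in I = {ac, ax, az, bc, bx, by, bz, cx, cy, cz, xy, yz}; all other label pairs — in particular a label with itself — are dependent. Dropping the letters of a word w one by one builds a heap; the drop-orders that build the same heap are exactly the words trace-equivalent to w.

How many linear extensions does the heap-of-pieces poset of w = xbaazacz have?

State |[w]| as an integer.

280

#0=x has no predecessor
#1=b has no predecessor
#2=a depends on [1:b]
#3=a depends on [2:a]
#4=z depends on [0:x]
#5=a depends on [3:a]
#6=c has no predecessor
#7=z depends on [4:z]
sources: [0:x, 1:b, 6:c]
N(rest) = Σ N(rest − s) over sources s of rest; N(one piece) = 1:
  size 1 → [5]=1  [6]=1  [7]=1
  size 2 → [3,5]=1  [4,7]=1  [5,6]=2  [5,7]=2  [6,7]=2
  size 3 → [0,4,7]=1  [2,3,5]=1  [3,5,6]=3  [3,5,7]=3  [4,5,7]=3  [4,6,7]=3  [5,6,7]=6
  size 4 → [0,4,5,7]=4  [0,4,6,7]=4  [1,2,3,5]=1  [2,3,5,6]=4  [2,3,5,7]=4  [3,4,5,7]=6  [3,5,6,7]=12  [4,5,6,7]=12
  size 5 → [0,3,4,5,7]=10  [0,4,5,6,7]=20  [1,2,3,5,6]=5  [1,2,3,5,7]=5  [2,3,4,5,7]=10  [2,3,5,6,7]=20  [3,4,5,6,7]=30
  size 6 → [0,2,3,4,5,7]=20  [0,3,4,5,6,7]=60  [1,2,3,4,5,7]=15  [1,2,3,5,6,7]=30  [2,3,4,5,6,7]=60
  first=0(x) contributes 105
  first=1(b) contributes 140
  first=6(c) contributes 35
|[w]| = 280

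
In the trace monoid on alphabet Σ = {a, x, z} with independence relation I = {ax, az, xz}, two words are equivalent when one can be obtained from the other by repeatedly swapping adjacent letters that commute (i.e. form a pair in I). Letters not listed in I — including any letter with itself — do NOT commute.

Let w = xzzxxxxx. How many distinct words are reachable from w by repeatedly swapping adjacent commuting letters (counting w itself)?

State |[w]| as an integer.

28

piece 0:x — minimal
piece 1:z — minimal
piece 2:z rests on {1:z}
piece 3:x rests on {0:x}
piece 4:x rests on {3:x}
piece 5:x rests on {4:x}
piece 6:x rests on {5:x}
piece 7:x rests on {6:x}
minimal pieces: {0:x, 1:z}
ways to finish when only these pieces remain (= sum over removing one remaining piece with nothing left below it):
  1 left: {2}→1  {7}→1
  2 left: {1,2}→1  {2,7}→2  {6,7}→1
  3 left: {1,2,7}→3  {2,6,7}→3  {5,6,7}→1
  4 left: {1,2,6,7}→6  {2,5,6,7}→4  {4,5,6,7}→1
  5 left: {1,2,5,6,7}→10  {2,4,5,6,7}→5  {3,4,5,6,7}→1
  6 left: {0,3,4,5,6,7}→1  {1,2,4,5,6,7}→15  {2,3,4,5,6,7}→6
  placing 0:x first → 21 extensions
  placing 1:z first → 7 extensions
total linear extensions = 28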